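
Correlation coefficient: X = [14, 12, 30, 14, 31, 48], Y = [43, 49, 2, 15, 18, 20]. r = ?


Mean X = 24.8333, Mean Y = 24.5000
SD X = 12.915323, SD Y = 16.337584
Cov = -112.083333
r = -112.083333/(12.915323*16.337584) = -0.5312

r = -0.5312


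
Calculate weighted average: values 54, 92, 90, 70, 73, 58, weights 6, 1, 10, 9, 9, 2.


Numerator = 54*6 + 92*1 + 90*10 + 70*9 + 73*9 + 58*2 = 2719
Denominator = 6 + 1 + 10 + 9 + 9 + 2 = 37
WM = 2719/37 = 73.4865

WM = 73.4865


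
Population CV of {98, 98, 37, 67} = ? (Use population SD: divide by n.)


Mean = 75.0000
SD = 25.3279
CV = (25.3279/75.0000)*100 = 33.7705%

CV = 33.7705%


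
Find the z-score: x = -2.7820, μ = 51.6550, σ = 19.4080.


z = (-2.7820 - 51.6550)/19.4080
= -54.4370/19.4080
= -2.8049

z = -2.8049


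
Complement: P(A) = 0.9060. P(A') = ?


P(not A) = 1 - 0.9060 = 0.0940

P(not A) = 0.0940


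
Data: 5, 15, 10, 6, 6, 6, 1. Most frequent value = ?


Frequencies: 1:1, 5:1, 6:3, 10:1, 15:1
Max frequency = 3
Mode = 6

Mode = 6


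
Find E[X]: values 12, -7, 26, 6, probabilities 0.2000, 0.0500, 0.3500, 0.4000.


E[X] = 12*0.2000 - 7*0.0500 + 26*0.3500 + 6*0.4000
= 2.4000 - 0.3500 + 9.1000 + 2.4000
= 13.5500

E[X] = 13.5500


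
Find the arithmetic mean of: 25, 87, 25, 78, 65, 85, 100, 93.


Sum = 25 + 87 + 25 + 78 + 65 + 85 + 100 + 93 = 558
n = 8
Mean = 558/8 = 69.7500

Mean = 69.7500


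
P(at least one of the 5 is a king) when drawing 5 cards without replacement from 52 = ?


P(at least one) = 1 - P(none)
P(none) = (48/52) × (47/51) × (46/50) × (45/49) × (44/48) = 0.658842
P(at least one) = 1 - 0.658842 = 0.3412

P = 0.3412


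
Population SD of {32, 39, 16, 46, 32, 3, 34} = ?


Mean = 28.8571
Variance = 182.4082
SD = sqrt(182.4082) = 13.5059

SD = 13.5059


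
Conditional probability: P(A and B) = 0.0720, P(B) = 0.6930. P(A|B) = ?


P(A|B) = 0.0720/0.6930 = 0.1039

P(A|B) = 0.1039


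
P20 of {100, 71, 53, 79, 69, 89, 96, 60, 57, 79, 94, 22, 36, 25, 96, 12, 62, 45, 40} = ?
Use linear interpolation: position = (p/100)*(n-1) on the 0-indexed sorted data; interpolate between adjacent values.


Sorted: 12, 22, 25, 36, 40, 45, 53, 57, 60, 62, 69, 71, 79, 79, 89, 94, 96, 96, 100
n = 19
Index = 20/100 * 18 = 3.6000
Lower = data[3] = 36, Upper = data[4] = 40
P20 = 36 + 0.6000*(4) = 38.4000

P20 = 38.4000


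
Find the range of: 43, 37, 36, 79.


Max = 79, Min = 36
Range = 79 - 36 = 43

Range = 43


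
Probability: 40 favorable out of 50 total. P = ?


P = 40/50 = 0.8000

P = 0.8000


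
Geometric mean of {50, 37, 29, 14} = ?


Product = 50 × 37 × 29 × 14 = 751100
GM = 751100^(1/4) = 29.4391

GM = 29.4391


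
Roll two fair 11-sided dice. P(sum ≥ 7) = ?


Total outcomes = 11×11 = 121
Favorable (sum ≥ 7): 106
P = 106/121 = 0.8760

P = 0.8760


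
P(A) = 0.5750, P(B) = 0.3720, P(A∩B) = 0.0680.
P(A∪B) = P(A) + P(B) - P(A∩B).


P(A∪B) = 0.5750 + 0.3720 - 0.0680
= 0.9470 - 0.0680
= 0.8790

P(A∪B) = 0.8790


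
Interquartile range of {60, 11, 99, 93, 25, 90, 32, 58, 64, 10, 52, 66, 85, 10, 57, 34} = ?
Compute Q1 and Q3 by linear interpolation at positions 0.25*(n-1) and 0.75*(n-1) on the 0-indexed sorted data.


Sorted: 10, 10, 11, 25, 32, 34, 52, 57, 58, 60, 64, 66, 85, 90, 93, 99
Q1 (25th %ile) = 30.2500
Q3 (75th %ile) = 70.7500
IQR = 70.7500 - 30.2500 = 40.5000

IQR = 40.5000


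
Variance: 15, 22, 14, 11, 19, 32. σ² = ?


Mean = 18.8333
Squared deviations: 14.6944, 10.0278, 23.3611, 61.3611, 0.0278, 173.3611
Sum = 282.8333
Variance = 282.8333/6 = 47.1389

Variance = 47.1389


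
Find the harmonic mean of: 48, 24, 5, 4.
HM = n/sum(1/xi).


Sum of reciprocals = 1/48 + 1/24 + 1/5 + 1/4 = 0.512500
HM = 4/0.512500 = 7.8049

HM = 7.8049


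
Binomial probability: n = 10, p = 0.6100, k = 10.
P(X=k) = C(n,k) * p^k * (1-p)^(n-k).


C(10,10) = 1
p^10 = 0.007133
(1-p)^0 = 1.000000
P = 1 * 0.007133 * 1.000000 = 0.0071

P(X=10) = 0.0071


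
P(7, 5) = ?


P(7,5) = 7!/2!
= 5040/2
= 2520

P(7,5) = 2520


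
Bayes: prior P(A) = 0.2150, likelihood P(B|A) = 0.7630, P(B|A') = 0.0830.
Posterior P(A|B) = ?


P(B) = P(B|A)*P(A) + P(B|A')*P(A')
= 0.7630*0.2150 + 0.0830*0.7850
= 0.164045 + 0.065155 = 0.229200
P(A|B) = 0.164045/0.229200 = 0.7157

P(A|B) = 0.7157


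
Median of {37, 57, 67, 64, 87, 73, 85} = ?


Sorted: 37, 57, 64, 67, 73, 85, 87
n = 7 (odd)
Middle value = 67

Median = 67


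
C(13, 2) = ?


C(13,2) = 13!/(2! × 11!)
= 6227020800/(2 × 39916800)
= 78

C(13,2) = 78


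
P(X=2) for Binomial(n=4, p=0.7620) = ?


C(4,2) = 6
p^2 = 0.580644
(1-p)^2 = 0.056644
P = 6 * 0.580644 * 0.056644 = 0.1973

P(X=2) = 0.1973


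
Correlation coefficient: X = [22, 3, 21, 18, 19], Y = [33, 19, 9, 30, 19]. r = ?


Mean X = 16.6000, Mean Y = 22.0000
SD X = 6.945502, SD Y = 8.625543
Cov = 9.400000
r = 9.400000/(6.945502*8.625543) = 0.1569

r = 0.1569


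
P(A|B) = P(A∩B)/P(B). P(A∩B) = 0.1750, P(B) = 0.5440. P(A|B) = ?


P(A|B) = 0.1750/0.5440 = 0.3217

P(A|B) = 0.3217


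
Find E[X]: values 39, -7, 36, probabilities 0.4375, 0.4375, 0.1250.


E[X] = 39*0.4375 - 7*0.4375 + 36*0.1250
= 17.0625 - 3.0625 + 4.5000
= 18.5000

E[X] = 18.5000


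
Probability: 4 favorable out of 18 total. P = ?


P = 4/18 = 0.2222

P = 0.2222


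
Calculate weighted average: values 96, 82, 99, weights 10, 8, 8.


Numerator = 96*10 + 82*8 + 99*8 = 2408
Denominator = 10 + 8 + 8 = 26
WM = 2408/26 = 92.6154

WM = 92.6154


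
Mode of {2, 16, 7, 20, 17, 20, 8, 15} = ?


Frequencies: 2:1, 7:1, 8:1, 15:1, 16:1, 17:1, 20:2
Max frequency = 2
Mode = 20

Mode = 20


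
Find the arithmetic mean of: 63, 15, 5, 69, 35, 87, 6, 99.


Sum = 63 + 15 + 5 + 69 + 35 + 87 + 6 + 99 = 379
n = 8
Mean = 379/8 = 47.3750

Mean = 47.3750


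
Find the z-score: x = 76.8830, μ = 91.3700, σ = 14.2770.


z = (76.8830 - 91.3700)/14.2770
= -14.4870/14.2770
= -1.0147

z = -1.0147


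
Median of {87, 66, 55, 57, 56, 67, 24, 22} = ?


Sorted: 22, 24, 55, 56, 57, 66, 67, 87
n = 8 (even)
Middle values: 56 and 57
Median = (56+57)/2 = 56.5000

Median = 56.5000


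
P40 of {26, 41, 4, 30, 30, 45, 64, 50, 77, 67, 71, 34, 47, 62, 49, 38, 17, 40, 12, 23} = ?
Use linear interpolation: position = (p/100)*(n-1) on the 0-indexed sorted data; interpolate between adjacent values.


Sorted: 4, 12, 17, 23, 26, 30, 30, 34, 38, 40, 41, 45, 47, 49, 50, 62, 64, 67, 71, 77
n = 20
Index = 40/100 * 19 = 7.6000
Lower = data[7] = 34, Upper = data[8] = 38
P40 = 34 + 0.6000*(4) = 36.4000

P40 = 36.4000


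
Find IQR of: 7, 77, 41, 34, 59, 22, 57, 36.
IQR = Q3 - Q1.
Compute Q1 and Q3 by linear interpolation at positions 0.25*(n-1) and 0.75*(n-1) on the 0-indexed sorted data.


Sorted: 7, 22, 34, 36, 41, 57, 59, 77
Q1 (25th %ile) = 31.0000
Q3 (75th %ile) = 57.5000
IQR = 57.5000 - 31.0000 = 26.5000

IQR = 26.5000


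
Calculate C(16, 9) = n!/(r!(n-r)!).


C(16,9) = 16!/(9! × 7!)
= 20922789888000/(362880 × 5040)
= 11440

C(16,9) = 11440


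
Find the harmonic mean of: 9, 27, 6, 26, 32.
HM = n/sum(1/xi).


Sum of reciprocals = 1/9 + 1/27 + 1/6 + 1/26 + 1/32 = 0.384526
HM = 5/0.384526 = 13.0030

HM = 13.0030


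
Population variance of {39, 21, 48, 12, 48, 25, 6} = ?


Mean = 28.4286
Squared deviations: 111.7551, 55.1837, 383.0408, 269.8980, 383.0408, 11.7551, 503.0408
Sum = 1717.7143
Variance = 1717.7143/7 = 245.3878

Variance = 245.3878


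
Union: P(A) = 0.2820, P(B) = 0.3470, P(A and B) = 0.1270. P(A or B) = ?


P(A∪B) = 0.2820 + 0.3470 - 0.1270
= 0.6290 - 0.1270
= 0.5020

P(A∪B) = 0.5020


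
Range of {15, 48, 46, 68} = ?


Max = 68, Min = 15
Range = 68 - 15 = 53

Range = 53


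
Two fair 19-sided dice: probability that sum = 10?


Total outcomes = 19×19 = 361
Favorable (sum = 10): 9
P = 9/361 = 0.0249

P = 0.0249


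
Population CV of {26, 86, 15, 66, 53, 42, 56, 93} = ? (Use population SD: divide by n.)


Mean = 54.6250
SD = 25.3473
CV = (25.3473/54.6250)*100 = 46.4023%

CV = 46.4023%


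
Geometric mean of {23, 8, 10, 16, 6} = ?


Product = 23 × 8 × 10 × 16 × 6 = 176640
GM = 176640^(1/5) = 11.2052

GM = 11.2052


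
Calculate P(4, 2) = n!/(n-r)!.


P(4,2) = 4!/2!
= 24/2
= 12

P(4,2) = 12


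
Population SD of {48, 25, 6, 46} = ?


Mean = 31.2500
Variance = 293.6875
SD = sqrt(293.6875) = 17.1373

SD = 17.1373


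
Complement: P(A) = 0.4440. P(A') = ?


P(not A) = 1 - 0.4440 = 0.5560

P(not A) = 0.5560


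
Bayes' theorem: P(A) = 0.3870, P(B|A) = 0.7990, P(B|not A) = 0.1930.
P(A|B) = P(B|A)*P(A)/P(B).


P(B) = P(B|A)*P(A) + P(B|A')*P(A')
= 0.7990*0.3870 + 0.1930*0.6130
= 0.309213 + 0.118309 = 0.427522
P(A|B) = 0.309213/0.427522 = 0.7233

P(A|B) = 0.7233


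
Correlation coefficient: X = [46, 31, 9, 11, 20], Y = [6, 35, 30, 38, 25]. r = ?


Mean X = 23.4000, Mean Y = 26.8000
SD X = 13.720058, SD Y = 11.303097
Cov = -117.320000
r = -117.320000/(13.720058*11.303097) = -0.7565

r = -0.7565


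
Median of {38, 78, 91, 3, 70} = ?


Sorted: 3, 38, 70, 78, 91
n = 5 (odd)
Middle value = 70

Median = 70


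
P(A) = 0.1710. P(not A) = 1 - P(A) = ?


P(not A) = 1 - 0.1710 = 0.8290

P(not A) = 0.8290


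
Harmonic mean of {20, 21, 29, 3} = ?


Sum of reciprocals = 1/20 + 1/21 + 1/29 + 1/3 = 0.465435
HM = 4/0.465435 = 8.5941

HM = 8.5941


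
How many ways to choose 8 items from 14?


C(14,8) = 14!/(8! × 6!)
= 87178291200/(40320 × 720)
= 3003

C(14,8) = 3003


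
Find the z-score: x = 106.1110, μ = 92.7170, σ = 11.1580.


z = (106.1110 - 92.7170)/11.1580
= 13.3940/11.1580
= 1.2004

z = 1.2004


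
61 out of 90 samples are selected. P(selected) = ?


P = 61/90 = 0.6778

P = 0.6778


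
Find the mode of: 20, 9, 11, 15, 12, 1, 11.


Frequencies: 1:1, 9:1, 11:2, 12:1, 15:1, 20:1
Max frequency = 2
Mode = 11

Mode = 11


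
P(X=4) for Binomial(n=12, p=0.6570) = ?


C(12,4) = 495
p^4 = 0.186321
(1-p)^8 = 0.000192
P = 495 * 0.186321 * 0.000192 = 0.0177

P(X=4) = 0.0177


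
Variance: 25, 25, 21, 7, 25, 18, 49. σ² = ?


Mean = 24.2857
Squared deviations: 0.5102, 0.5102, 10.7959, 298.7959, 0.5102, 39.5102, 610.7959
Sum = 961.4286
Variance = 961.4286/7 = 137.3469

Variance = 137.3469


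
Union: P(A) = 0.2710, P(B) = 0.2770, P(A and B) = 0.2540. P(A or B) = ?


P(A∪B) = 0.2710 + 0.2770 - 0.2540
= 0.5480 - 0.2540
= 0.2940

P(A∪B) = 0.2940


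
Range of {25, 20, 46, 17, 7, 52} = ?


Max = 52, Min = 7
Range = 52 - 7 = 45

Range = 45


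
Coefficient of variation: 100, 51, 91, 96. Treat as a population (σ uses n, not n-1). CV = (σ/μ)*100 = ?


Mean = 84.5000
SD = 19.6023
CV = (19.6023/84.5000)*100 = 23.1980%

CV = 23.1980%


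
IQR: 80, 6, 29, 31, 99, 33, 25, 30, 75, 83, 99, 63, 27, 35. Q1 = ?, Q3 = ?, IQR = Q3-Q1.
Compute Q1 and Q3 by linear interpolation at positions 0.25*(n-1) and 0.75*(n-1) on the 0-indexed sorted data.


Sorted: 6, 25, 27, 29, 30, 31, 33, 35, 63, 75, 80, 83, 99, 99
Q1 (25th %ile) = 29.2500
Q3 (75th %ile) = 78.7500
IQR = 78.7500 - 29.2500 = 49.5000

IQR = 49.5000


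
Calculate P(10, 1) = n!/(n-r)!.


P(10,1) = 10!/9!
= 3628800/362880
= 10

P(10,1) = 10


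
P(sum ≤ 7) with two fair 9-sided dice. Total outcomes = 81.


Total outcomes = 9×9 = 81
Favorable (sum ≤ 7): 21
P = 21/81 = 0.2593

P = 0.2593


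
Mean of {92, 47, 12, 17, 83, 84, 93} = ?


Sum = 92 + 47 + 12 + 17 + 83 + 84 + 93 = 428
n = 7
Mean = 428/7 = 61.1429

Mean = 61.1429


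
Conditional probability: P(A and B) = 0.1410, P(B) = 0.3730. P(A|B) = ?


P(A|B) = 0.1410/0.3730 = 0.3780

P(A|B) = 0.3780


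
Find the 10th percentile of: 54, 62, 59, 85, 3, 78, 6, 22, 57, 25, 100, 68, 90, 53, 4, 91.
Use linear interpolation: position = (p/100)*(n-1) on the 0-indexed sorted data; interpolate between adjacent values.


Sorted: 3, 4, 6, 22, 25, 53, 54, 57, 59, 62, 68, 78, 85, 90, 91, 100
n = 16
Index = 10/100 * 15 = 1.5000
Lower = data[1] = 4, Upper = data[2] = 6
P10 = 4 + 0.5000*(2) = 5.0000

P10 = 5.0000


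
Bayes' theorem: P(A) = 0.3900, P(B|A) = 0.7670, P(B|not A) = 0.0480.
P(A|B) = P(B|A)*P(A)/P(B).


P(B) = P(B|A)*P(A) + P(B|A')*P(A')
= 0.7670*0.3900 + 0.0480*0.6100
= 0.299130 + 0.029280 = 0.328410
P(A|B) = 0.299130/0.328410 = 0.9108

P(A|B) = 0.9108


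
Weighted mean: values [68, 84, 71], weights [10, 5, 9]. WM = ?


Numerator = 68*10 + 84*5 + 71*9 = 1739
Denominator = 10 + 5 + 9 = 24
WM = 1739/24 = 72.4583

WM = 72.4583


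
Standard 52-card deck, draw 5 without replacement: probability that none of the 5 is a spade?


P(no spades) = (39/52) × (38/51) × (37/50) × (36/49) × (35/48)
= 0.2215

P = 0.2215


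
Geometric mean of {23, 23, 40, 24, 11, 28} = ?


Product = 23 × 23 × 40 × 24 × 11 × 28 = 156414720
GM = 156414720^(1/6) = 23.2120

GM = 23.2120


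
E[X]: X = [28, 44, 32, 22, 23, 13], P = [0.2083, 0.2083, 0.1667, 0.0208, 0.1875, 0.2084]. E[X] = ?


E[X] = 28*0.2083 + 44*0.2083 + 32*0.1667 + 22*0.0208 + 23*0.1875 + 13*0.2084
= 5.8324 + 9.1652 + 5.3344 + 0.4576 + 4.3125 + 2.7092
= 27.8113

E[X] = 27.8113


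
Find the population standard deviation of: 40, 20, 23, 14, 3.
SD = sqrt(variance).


Mean = 20.0000
Variance = 146.8000
SD = sqrt(146.8000) = 12.1161

SD = 12.1161


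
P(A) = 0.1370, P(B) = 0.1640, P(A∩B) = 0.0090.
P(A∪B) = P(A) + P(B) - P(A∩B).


P(A∪B) = 0.1370 + 0.1640 - 0.0090
= 0.3010 - 0.0090
= 0.2920

P(A∪B) = 0.2920


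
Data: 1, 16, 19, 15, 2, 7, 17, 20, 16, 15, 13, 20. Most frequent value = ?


Frequencies: 1:1, 2:1, 7:1, 13:1, 15:2, 16:2, 17:1, 19:1, 20:2
Max frequency = 2
Mode = 15, 16, 20

Mode = 15, 16, 20


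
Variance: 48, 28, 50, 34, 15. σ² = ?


Mean = 35.0000
Squared deviations: 169.0000, 49.0000, 225.0000, 1.0000, 400.0000
Sum = 844.0000
Variance = 844.0000/5 = 168.8000

Variance = 168.8000


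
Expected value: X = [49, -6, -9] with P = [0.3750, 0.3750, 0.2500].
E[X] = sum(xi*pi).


E[X] = 49*0.3750 - 6*0.3750 - 9*0.2500
= 18.3750 - 2.2500 - 2.2500
= 13.8750

E[X] = 13.8750


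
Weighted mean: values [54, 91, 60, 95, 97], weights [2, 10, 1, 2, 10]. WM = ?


Numerator = 54*2 + 91*10 + 60*1 + 95*2 + 97*10 = 2238
Denominator = 2 + 10 + 1 + 2 + 10 = 25
WM = 2238/25 = 89.5200

WM = 89.5200


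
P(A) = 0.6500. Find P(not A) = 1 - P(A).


P(not A) = 1 - 0.6500 = 0.3500

P(not A) = 0.3500


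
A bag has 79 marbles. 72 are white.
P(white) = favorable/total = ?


P = 72/79 = 0.9114

P = 0.9114


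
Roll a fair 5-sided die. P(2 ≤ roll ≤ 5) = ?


Favorable outcomes (2 ≤ roll ≤ 5): 4
Total outcomes = 5
P = 4/5 = 0.8000

P = 0.8000


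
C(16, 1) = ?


C(16,1) = 16!/(1! × 15!)
= 20922789888000/(1 × 1307674368000)
= 16

C(16,1) = 16


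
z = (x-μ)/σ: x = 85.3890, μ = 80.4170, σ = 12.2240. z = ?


z = (85.3890 - 80.4170)/12.2240
= 4.9720/12.2240
= 0.4067

z = 0.4067


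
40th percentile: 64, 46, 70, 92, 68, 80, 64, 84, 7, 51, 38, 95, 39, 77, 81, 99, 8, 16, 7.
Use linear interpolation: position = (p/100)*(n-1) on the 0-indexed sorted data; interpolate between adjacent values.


Sorted: 7, 7, 8, 16, 38, 39, 46, 51, 64, 64, 68, 70, 77, 80, 81, 84, 92, 95, 99
n = 19
Index = 40/100 * 18 = 7.2000
Lower = data[7] = 51, Upper = data[8] = 64
P40 = 51 + 0.2000*(13) = 53.6000

P40 = 53.6000


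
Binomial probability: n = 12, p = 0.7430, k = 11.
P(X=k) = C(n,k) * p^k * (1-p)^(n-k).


C(12,11) = 12
p^11 = 0.038096
(1-p)^1 = 0.257000
P = 12 * 0.038096 * 0.257000 = 0.1175

P(X=11) = 0.1175


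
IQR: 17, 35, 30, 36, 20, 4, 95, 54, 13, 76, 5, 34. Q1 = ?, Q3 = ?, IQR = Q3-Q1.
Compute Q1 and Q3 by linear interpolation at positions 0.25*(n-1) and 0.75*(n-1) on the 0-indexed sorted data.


Sorted: 4, 5, 13, 17, 20, 30, 34, 35, 36, 54, 76, 95
Q1 (25th %ile) = 16.0000
Q3 (75th %ile) = 40.5000
IQR = 40.5000 - 16.0000 = 24.5000

IQR = 24.5000


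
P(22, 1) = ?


P(22,1) = 22!/21!
= 1124000727777607680000/51090942171709440000
= 22

P(22,1) = 22


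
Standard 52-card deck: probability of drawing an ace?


4 aces in 52 cards
P = 4/52 = 0.0769

P = 0.0769


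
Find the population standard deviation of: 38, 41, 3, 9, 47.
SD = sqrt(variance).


Mean = 27.6000
Variance = 323.0400
SD = sqrt(323.0400) = 17.9733

SD = 17.9733


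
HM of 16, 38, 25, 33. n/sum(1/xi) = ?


Sum of reciprocals = 1/16 + 1/38 + 1/25 + 1/33 = 0.159119
HM = 4/0.159119 = 25.1384

HM = 25.1384


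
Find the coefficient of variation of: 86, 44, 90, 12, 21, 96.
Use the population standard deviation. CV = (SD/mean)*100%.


Mean = 58.1667
SD = 33.9922
CV = (33.9922/58.1667)*100 = 58.4394%

CV = 58.4394%


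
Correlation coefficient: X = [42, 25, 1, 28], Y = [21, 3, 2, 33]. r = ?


Mean X = 24.0000, Mean Y = 14.7500
SD X = 14.747881, SD Y = 12.968712
Cov = 116.750000
r = 116.750000/(14.747881*12.968712) = 0.6104

r = 0.6104


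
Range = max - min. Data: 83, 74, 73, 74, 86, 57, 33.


Max = 86, Min = 33
Range = 86 - 33 = 53

Range = 53


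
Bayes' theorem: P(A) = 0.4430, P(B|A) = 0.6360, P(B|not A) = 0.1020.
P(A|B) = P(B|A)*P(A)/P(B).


P(B) = P(B|A)*P(A) + P(B|A')*P(A')
= 0.6360*0.4430 + 0.1020*0.5570
= 0.281748 + 0.056814 = 0.338562
P(A|B) = 0.281748/0.338562 = 0.8322

P(A|B) = 0.8322


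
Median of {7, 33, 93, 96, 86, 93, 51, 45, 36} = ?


Sorted: 7, 33, 36, 45, 51, 86, 93, 93, 96
n = 9 (odd)
Middle value = 51

Median = 51


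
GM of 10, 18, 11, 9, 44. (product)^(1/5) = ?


Product = 10 × 18 × 11 × 9 × 44 = 784080
GM = 784080^(1/5) = 15.0964

GM = 15.0964


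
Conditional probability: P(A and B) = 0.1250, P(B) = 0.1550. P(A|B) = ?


P(A|B) = 0.1250/0.1550 = 0.8065

P(A|B) = 0.8065


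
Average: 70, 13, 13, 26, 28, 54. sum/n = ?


Sum = 70 + 13 + 13 + 26 + 28 + 54 = 204
n = 6
Mean = 204/6 = 34.0000

Mean = 34.0000


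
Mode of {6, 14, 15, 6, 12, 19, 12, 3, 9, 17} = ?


Frequencies: 3:1, 6:2, 9:1, 12:2, 14:1, 15:1, 17:1, 19:1
Max frequency = 2
Mode = 6, 12

Mode = 6, 12


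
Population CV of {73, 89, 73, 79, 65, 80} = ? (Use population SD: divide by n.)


Mean = 76.5000
SD = 7.4330
CV = (7.4330/76.5000)*100 = 9.7164%

CV = 9.7164%


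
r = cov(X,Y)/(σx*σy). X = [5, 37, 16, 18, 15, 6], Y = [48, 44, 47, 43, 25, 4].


Mean X = 16.1667, Mean Y = 35.1667
SD X = 10.542243, SD Y = 15.910339
Cov = 63.638889
r = 63.638889/(10.542243*15.910339) = 0.3794

r = 0.3794


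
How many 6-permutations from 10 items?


P(10,6) = 10!/4!
= 3628800/24
= 151200

P(10,6) = 151200


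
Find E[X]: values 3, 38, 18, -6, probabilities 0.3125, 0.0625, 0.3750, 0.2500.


E[X] = 3*0.3125 + 38*0.0625 + 18*0.3750 - 6*0.2500
= 0.9375 + 2.3750 + 6.7500 - 1.5000
= 8.5625

E[X] = 8.5625


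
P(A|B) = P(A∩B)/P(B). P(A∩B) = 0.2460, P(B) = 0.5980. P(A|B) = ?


P(A|B) = 0.2460/0.5980 = 0.4114

P(A|B) = 0.4114


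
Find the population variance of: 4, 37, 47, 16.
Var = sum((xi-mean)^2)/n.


Mean = 26.0000
Squared deviations: 484.0000, 121.0000, 441.0000, 100.0000
Sum = 1146.0000
Variance = 1146.0000/4 = 286.5000

Variance = 286.5000


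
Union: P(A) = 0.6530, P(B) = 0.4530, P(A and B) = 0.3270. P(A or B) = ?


P(A∪B) = 0.6530 + 0.4530 - 0.3270
= 1.1060 - 0.3270
= 0.7790

P(A∪B) = 0.7790


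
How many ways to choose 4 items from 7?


C(7,4) = 7!/(4! × 3!)
= 5040/(24 × 6)
= 35

C(7,4) = 35


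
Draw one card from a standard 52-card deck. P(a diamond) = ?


13 diamonds in 52 cards
P = 13/52 = 0.2500

P = 0.2500


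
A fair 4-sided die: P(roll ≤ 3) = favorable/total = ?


Favorable outcomes (roll ≤ 3): 3
Total outcomes = 4
P = 3/4 = 0.7500

P = 0.7500


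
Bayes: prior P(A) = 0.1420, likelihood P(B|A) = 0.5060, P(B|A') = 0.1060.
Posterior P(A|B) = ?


P(B) = P(B|A)*P(A) + P(B|A')*P(A')
= 0.5060*0.1420 + 0.1060*0.8580
= 0.071852 + 0.090948 = 0.162800
P(A|B) = 0.071852/0.162800 = 0.4414

P(A|B) = 0.4414


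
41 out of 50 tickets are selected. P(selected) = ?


P = 41/50 = 0.8200

P = 0.8200


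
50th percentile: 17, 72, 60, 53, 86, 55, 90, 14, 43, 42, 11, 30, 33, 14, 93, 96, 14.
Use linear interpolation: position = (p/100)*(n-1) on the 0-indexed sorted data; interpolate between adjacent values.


Sorted: 11, 14, 14, 14, 17, 30, 33, 42, 43, 53, 55, 60, 72, 86, 90, 93, 96
n = 17
Index = 50/100 * 16 = 8.0000
Lower = data[8] = 43, Upper = data[9] = 53
P50 = 43 + 0*(10) = 43.0000

P50 = 43.0000


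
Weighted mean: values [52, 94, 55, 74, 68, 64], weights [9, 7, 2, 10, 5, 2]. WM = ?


Numerator = 52*9 + 94*7 + 55*2 + 74*10 + 68*5 + 64*2 = 2444
Denominator = 9 + 7 + 2 + 10 + 5 + 2 = 35
WM = 2444/35 = 69.8286

WM = 69.8286


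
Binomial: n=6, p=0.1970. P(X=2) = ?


C(6,2) = 15
p^2 = 0.038809
(1-p)^4 = 0.415779
P = 15 * 0.038809 * 0.415779 = 0.2420

P(X=2) = 0.2420


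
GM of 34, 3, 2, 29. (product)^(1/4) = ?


Product = 34 × 3 × 2 × 29 = 5916
GM = 5916^(1/4) = 8.7702

GM = 8.7702


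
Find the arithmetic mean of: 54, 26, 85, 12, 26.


Sum = 54 + 26 + 85 + 12 + 26 = 203
n = 5
Mean = 203/5 = 40.6000

Mean = 40.6000


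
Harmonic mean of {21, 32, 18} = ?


Sum of reciprocals = 1/21 + 1/32 + 1/18 = 0.134425
HM = 3/0.134425 = 22.3173

HM = 22.3173


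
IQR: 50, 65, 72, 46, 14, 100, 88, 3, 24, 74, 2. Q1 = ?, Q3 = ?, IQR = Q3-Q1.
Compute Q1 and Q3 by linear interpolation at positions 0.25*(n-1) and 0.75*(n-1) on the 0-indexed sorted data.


Sorted: 2, 3, 14, 24, 46, 50, 65, 72, 74, 88, 100
Q1 (25th %ile) = 19.0000
Q3 (75th %ile) = 73.0000
IQR = 73.0000 - 19.0000 = 54.0000

IQR = 54.0000


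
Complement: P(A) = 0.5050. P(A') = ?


P(not A) = 1 - 0.5050 = 0.4950

P(not A) = 0.4950


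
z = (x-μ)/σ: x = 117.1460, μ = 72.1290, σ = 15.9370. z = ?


z = (117.1460 - 72.1290)/15.9370
= 45.0170/15.9370
= 2.8247

z = 2.8247


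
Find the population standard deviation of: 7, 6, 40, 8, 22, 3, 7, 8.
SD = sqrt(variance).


Mean = 12.6250
Variance = 134.9844
SD = sqrt(134.9844) = 11.6183

SD = 11.6183


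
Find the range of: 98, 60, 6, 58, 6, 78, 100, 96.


Max = 100, Min = 6
Range = 100 - 6 = 94

Range = 94


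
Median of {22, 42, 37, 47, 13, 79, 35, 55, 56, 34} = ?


Sorted: 13, 22, 34, 35, 37, 42, 47, 55, 56, 79
n = 10 (even)
Middle values: 37 and 42
Median = (37+42)/2 = 39.5000

Median = 39.5000


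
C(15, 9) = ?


C(15,9) = 15!/(9! × 6!)
= 1307674368000/(362880 × 720)
= 5005

C(15,9) = 5005


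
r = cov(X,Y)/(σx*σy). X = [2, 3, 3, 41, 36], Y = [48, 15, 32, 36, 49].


Mean X = 17.0000, Mean Y = 36.0000
SD X = 17.629521, SD Y = 12.409674
Cov = 83.400000
r = 83.400000/(17.629521*12.409674) = 0.3812

r = 0.3812


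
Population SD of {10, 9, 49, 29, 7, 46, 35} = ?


Mean = 26.4286
Variance = 274.8163
SD = sqrt(274.8163) = 16.5776

SD = 16.5776


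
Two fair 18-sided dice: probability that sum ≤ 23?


Total outcomes = 18×18 = 324
Favorable (sum ≤ 23): 233
P = 233/324 = 0.7191

P = 0.7191


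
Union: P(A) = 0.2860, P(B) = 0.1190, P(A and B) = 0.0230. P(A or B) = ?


P(A∪B) = 0.2860 + 0.1190 - 0.0230
= 0.4050 - 0.0230
= 0.3820

P(A∪B) = 0.3820


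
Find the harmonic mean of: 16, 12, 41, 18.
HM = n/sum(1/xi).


Sum of reciprocals = 1/16 + 1/12 + 1/41 + 1/18 = 0.225779
HM = 4/0.225779 = 17.7164

HM = 17.7164


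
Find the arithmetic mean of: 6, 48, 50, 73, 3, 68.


Sum = 6 + 48 + 50 + 73 + 3 + 68 = 248
n = 6
Mean = 248/6 = 41.3333

Mean = 41.3333


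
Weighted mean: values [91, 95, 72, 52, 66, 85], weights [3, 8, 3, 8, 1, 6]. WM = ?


Numerator = 91*3 + 95*8 + 72*3 + 52*8 + 66*1 + 85*6 = 2241
Denominator = 3 + 8 + 3 + 8 + 1 + 6 = 29
WM = 2241/29 = 77.2759

WM = 77.2759


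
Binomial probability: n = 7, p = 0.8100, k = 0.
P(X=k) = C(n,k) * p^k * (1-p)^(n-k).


C(7,0) = 1
p^0 = 1.000000
(1-p)^7 = 8.938717e-06
P = 1 * 1.000000 * 8.938717e-06 = 8.9387e-06

P(X=0) = 8.9387e-06


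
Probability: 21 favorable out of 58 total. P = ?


P = 21/58 = 0.3621

P = 0.3621


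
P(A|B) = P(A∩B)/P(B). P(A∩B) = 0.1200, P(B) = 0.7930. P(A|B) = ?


P(A|B) = 0.1200/0.7930 = 0.1513

P(A|B) = 0.1513


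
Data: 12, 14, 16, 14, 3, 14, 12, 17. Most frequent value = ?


Frequencies: 3:1, 12:2, 14:3, 16:1, 17:1
Max frequency = 3
Mode = 14

Mode = 14


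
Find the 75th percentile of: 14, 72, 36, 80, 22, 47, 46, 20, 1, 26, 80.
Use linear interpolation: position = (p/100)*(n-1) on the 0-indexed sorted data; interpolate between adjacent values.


Sorted: 1, 14, 20, 22, 26, 36, 46, 47, 72, 80, 80
n = 11
Index = 75/100 * 10 = 7.5000
Lower = data[7] = 47, Upper = data[8] = 72
P75 = 47 + 0.5000*(25) = 59.5000

P75 = 59.5000


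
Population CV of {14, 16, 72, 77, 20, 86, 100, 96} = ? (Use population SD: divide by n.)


Mean = 60.1250
SD = 34.7435
CV = (34.7435/60.1250)*100 = 57.7854%

CV = 57.7854%


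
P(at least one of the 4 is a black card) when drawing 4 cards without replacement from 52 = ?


P(at least one) = 1 - P(none)
P(none) = (26/52) × (25/51) × (24/50) × (23/49) = 0.055222
P(at least one) = 1 - 0.055222 = 0.9448

P = 0.9448


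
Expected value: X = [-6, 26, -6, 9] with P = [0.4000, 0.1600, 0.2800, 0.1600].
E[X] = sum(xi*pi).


E[X] = -6*0.4000 + 26*0.1600 - 6*0.2800 + 9*0.1600
= -2.4000 + 4.1600 - 1.6800 + 1.4400
= 1.5200

E[X] = 1.5200


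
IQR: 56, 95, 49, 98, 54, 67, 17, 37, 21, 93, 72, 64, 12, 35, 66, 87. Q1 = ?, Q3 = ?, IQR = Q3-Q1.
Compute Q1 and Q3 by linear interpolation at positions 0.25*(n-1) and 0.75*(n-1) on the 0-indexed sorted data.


Sorted: 12, 17, 21, 35, 37, 49, 54, 56, 64, 66, 67, 72, 87, 93, 95, 98
Q1 (25th %ile) = 36.5000
Q3 (75th %ile) = 75.7500
IQR = 75.7500 - 36.5000 = 39.2500

IQR = 39.2500


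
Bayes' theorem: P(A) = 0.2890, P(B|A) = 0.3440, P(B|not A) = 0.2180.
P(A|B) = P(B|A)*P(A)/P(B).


P(B) = P(B|A)*P(A) + P(B|A')*P(A')
= 0.3440*0.2890 + 0.2180*0.7110
= 0.099416 + 0.154998 = 0.254414
P(A|B) = 0.099416/0.254414 = 0.3908

P(A|B) = 0.3908


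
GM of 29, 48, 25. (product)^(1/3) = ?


Product = 29 × 48 × 25 = 34800
GM = 34800^(1/3) = 32.6482

GM = 32.6482


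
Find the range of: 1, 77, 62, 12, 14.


Max = 77, Min = 1
Range = 77 - 1 = 76

Range = 76


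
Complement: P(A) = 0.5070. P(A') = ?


P(not A) = 1 - 0.5070 = 0.4930

P(not A) = 0.4930


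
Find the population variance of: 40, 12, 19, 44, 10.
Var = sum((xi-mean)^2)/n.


Mean = 25.0000
Squared deviations: 225.0000, 169.0000, 36.0000, 361.0000, 225.0000
Sum = 1016.0000
Variance = 1016.0000/5 = 203.2000

Variance = 203.2000


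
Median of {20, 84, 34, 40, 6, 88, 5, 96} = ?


Sorted: 5, 6, 20, 34, 40, 84, 88, 96
n = 8 (even)
Middle values: 34 and 40
Median = (34+40)/2 = 37.0000

Median = 37.0000


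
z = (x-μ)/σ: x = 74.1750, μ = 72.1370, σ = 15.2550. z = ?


z = (74.1750 - 72.1370)/15.2550
= 2.0380/15.2550
= 0.1336

z = 0.1336


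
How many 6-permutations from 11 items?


P(11,6) = 11!/5!
= 39916800/120
= 332640

P(11,6) = 332640


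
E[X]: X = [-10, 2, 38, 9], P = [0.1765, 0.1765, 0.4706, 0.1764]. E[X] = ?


E[X] = -10*0.1765 + 2*0.1765 + 38*0.4706 + 9*0.1764
= -1.7650 + 0.3530 + 17.8828 + 1.5876
= 18.0584

E[X] = 18.0584


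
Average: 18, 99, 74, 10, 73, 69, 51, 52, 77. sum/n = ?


Sum = 18 + 99 + 74 + 10 + 73 + 69 + 51 + 52 + 77 = 523
n = 9
Mean = 523/9 = 58.1111

Mean = 58.1111


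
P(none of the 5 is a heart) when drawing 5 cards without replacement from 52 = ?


P(no hearts) = (39/52) × (38/51) × (37/50) × (36/49) × (35/48)
= 0.2215

P = 0.2215


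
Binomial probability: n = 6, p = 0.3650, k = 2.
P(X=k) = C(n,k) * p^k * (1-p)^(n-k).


C(6,2) = 15
p^2 = 0.133225
(1-p)^4 = 0.162590
P = 15 * 0.133225 * 0.162590 = 0.3249

P(X=2) = 0.3249


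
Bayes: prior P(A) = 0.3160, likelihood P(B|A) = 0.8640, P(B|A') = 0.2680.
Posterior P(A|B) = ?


P(B) = P(B|A)*P(A) + P(B|A')*P(A')
= 0.8640*0.3160 + 0.2680*0.6840
= 0.273024 + 0.183312 = 0.456336
P(A|B) = 0.273024/0.456336 = 0.5983

P(A|B) = 0.5983


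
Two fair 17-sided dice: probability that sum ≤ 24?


Total outcomes = 17×17 = 289
Favorable (sum ≤ 24): 234
P = 234/289 = 0.8097

P = 0.8097


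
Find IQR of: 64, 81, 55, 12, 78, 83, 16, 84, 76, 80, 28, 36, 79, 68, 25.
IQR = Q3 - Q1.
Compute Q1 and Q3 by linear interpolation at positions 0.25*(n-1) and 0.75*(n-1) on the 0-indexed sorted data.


Sorted: 12, 16, 25, 28, 36, 55, 64, 68, 76, 78, 79, 80, 81, 83, 84
Q1 (25th %ile) = 32.0000
Q3 (75th %ile) = 79.5000
IQR = 79.5000 - 32.0000 = 47.5000

IQR = 47.5000


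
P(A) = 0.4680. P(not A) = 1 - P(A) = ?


P(not A) = 1 - 0.4680 = 0.5320

P(not A) = 0.5320


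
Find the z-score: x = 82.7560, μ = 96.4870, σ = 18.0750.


z = (82.7560 - 96.4870)/18.0750
= -13.7310/18.0750
= -0.7597

z = -0.7597


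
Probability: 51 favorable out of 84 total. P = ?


P = 51/84 = 0.6071

P = 0.6071


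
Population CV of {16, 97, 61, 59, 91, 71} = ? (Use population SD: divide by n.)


Mean = 65.8333
SD = 26.4097
CV = (26.4097/65.8333)*100 = 40.1160%

CV = 40.1160%


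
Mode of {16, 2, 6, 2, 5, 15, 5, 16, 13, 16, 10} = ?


Frequencies: 2:2, 5:2, 6:1, 10:1, 13:1, 15:1, 16:3
Max frequency = 3
Mode = 16

Mode = 16


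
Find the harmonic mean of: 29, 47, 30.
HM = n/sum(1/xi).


Sum of reciprocals = 1/29 + 1/47 + 1/30 = 0.089093
HM = 3/0.089093 = 33.6728

HM = 33.6728


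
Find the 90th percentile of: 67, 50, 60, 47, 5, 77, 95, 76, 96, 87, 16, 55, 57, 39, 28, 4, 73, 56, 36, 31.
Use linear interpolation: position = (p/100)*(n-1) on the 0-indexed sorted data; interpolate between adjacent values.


Sorted: 4, 5, 16, 28, 31, 36, 39, 47, 50, 55, 56, 57, 60, 67, 73, 76, 77, 87, 95, 96
n = 20
Index = 90/100 * 19 = 17.1000
Lower = data[17] = 87, Upper = data[18] = 95
P90 = 87 + 0.1000*(8) = 87.8000

P90 = 87.8000


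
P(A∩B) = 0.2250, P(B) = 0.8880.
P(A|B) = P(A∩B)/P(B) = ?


P(A|B) = 0.2250/0.8880 = 0.2534

P(A|B) = 0.2534


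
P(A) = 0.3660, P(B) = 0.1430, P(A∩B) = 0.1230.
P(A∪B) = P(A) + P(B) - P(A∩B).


P(A∪B) = 0.3660 + 0.1430 - 0.1230
= 0.5090 - 0.1230
= 0.3860

P(A∪B) = 0.3860


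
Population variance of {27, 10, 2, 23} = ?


Mean = 15.5000
Squared deviations: 132.2500, 30.2500, 182.2500, 56.2500
Sum = 401.0000
Variance = 401.0000/4 = 100.2500

Variance = 100.2500


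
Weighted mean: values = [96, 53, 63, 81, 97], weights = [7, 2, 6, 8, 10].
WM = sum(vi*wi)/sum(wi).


Numerator = 96*7 + 53*2 + 63*6 + 81*8 + 97*10 = 2774
Denominator = 7 + 2 + 6 + 8 + 10 = 33
WM = 2774/33 = 84.0606

WM = 84.0606


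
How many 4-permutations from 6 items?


P(6,4) = 6!/2!
= 720/2
= 360

P(6,4) = 360


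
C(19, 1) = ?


C(19,1) = 19!/(1! × 18!)
= 121645100408832000/(1 × 6402373705728000)
= 19

C(19,1) = 19


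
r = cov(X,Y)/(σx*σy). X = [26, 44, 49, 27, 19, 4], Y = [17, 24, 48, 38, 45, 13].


Mean X = 28.1667, Mean Y = 30.8333
SD X = 15.048994, SD Y = 13.557491
Cov = 95.361111
r = 95.361111/(15.048994*13.557491) = 0.4674

r = 0.4674


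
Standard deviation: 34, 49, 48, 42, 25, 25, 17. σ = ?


Mean = 34.2857
Variance = 133.6327
SD = sqrt(133.6327) = 11.5600

SD = 11.5600


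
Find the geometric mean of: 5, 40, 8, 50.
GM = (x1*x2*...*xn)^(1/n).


Product = 5 × 40 × 8 × 50 = 80000
GM = 80000^(1/4) = 16.8179

GM = 16.8179


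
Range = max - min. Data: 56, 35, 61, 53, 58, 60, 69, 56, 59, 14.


Max = 69, Min = 14
Range = 69 - 14 = 55

Range = 55


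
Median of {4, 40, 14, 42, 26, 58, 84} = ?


Sorted: 4, 14, 26, 40, 42, 58, 84
n = 7 (odd)
Middle value = 40

Median = 40


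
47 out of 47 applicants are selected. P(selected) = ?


P = 47/47 = 1.0000

P = 1.0000


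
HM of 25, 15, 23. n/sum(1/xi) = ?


Sum of reciprocals = 1/25 + 1/15 + 1/23 = 0.150145
HM = 3/0.150145 = 19.9807

HM = 19.9807


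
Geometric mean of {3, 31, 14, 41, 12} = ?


Product = 3 × 31 × 14 × 41 × 12 = 640584
GM = 640584^(1/5) = 14.4982

GM = 14.4982


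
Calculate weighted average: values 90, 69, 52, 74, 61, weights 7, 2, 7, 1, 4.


Numerator = 90*7 + 69*2 + 52*7 + 74*1 + 61*4 = 1450
Denominator = 7 + 2 + 7 + 1 + 4 = 21
WM = 1450/21 = 69.0476

WM = 69.0476


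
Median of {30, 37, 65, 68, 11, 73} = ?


Sorted: 11, 30, 37, 65, 68, 73
n = 6 (even)
Middle values: 37 and 65
Median = (37+65)/2 = 51.0000

Median = 51.0000


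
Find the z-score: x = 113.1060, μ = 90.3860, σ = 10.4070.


z = (113.1060 - 90.3860)/10.4070
= 22.7200/10.4070
= 2.1831

z = 2.1831


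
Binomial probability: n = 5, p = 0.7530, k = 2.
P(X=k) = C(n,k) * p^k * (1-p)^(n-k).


C(5,2) = 10
p^2 = 0.567009
(1-p)^3 = 0.015069
P = 10 * 0.567009 * 0.015069 = 0.0854

P(X=2) = 0.0854


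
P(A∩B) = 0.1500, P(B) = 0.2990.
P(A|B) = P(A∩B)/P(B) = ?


P(A|B) = 0.1500/0.2990 = 0.5017

P(A|B) = 0.5017


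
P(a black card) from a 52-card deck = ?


26 black cards in 52 cards
P = 26/52 = 0.5000

P = 0.5000


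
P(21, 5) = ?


P(21,5) = 21!/16!
= 51090942171709440000/20922789888000
= 2441880

P(21,5) = 2441880


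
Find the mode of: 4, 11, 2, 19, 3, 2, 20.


Frequencies: 2:2, 3:1, 4:1, 11:1, 19:1, 20:1
Max frequency = 2
Mode = 2

Mode = 2


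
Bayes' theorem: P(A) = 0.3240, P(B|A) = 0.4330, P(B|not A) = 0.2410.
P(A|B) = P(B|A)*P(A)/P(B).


P(B) = P(B|A)*P(A) + P(B|A')*P(A')
= 0.4330*0.3240 + 0.2410*0.6760
= 0.140292 + 0.162916 = 0.303208
P(A|B) = 0.140292/0.303208 = 0.4627

P(A|B) = 0.4627


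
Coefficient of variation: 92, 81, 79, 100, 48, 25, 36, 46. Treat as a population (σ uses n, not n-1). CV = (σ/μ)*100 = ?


Mean = 63.3750
SD = 26.1627
CV = (26.1627/63.3750)*100 = 41.2823%

CV = 41.2823%


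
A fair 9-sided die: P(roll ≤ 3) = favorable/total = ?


Favorable outcomes (roll ≤ 3): 3
Total outcomes = 9
P = 3/9 = 0.3333

P = 0.3333


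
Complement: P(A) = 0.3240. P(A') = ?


P(not A) = 1 - 0.3240 = 0.6760

P(not A) = 0.6760


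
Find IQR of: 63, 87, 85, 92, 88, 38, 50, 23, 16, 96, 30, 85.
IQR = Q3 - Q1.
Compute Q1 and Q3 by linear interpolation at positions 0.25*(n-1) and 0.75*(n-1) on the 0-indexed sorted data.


Sorted: 16, 23, 30, 38, 50, 63, 85, 85, 87, 88, 92, 96
Q1 (25th %ile) = 36.0000
Q3 (75th %ile) = 87.2500
IQR = 87.2500 - 36.0000 = 51.2500

IQR = 51.2500


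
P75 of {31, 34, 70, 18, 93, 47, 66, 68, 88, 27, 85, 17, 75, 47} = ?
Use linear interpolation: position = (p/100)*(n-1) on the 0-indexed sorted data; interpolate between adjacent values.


Sorted: 17, 18, 27, 31, 34, 47, 47, 66, 68, 70, 75, 85, 88, 93
n = 14
Index = 75/100 * 13 = 9.7500
Lower = data[9] = 70, Upper = data[10] = 75
P75 = 70 + 0.7500*(5) = 73.7500

P75 = 73.7500


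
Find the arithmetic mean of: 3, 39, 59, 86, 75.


Sum = 3 + 39 + 59 + 86 + 75 = 262
n = 5
Mean = 262/5 = 52.4000

Mean = 52.4000


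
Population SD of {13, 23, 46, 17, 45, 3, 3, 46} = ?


Mean = 24.5000
Variance = 307.5000
SD = sqrt(307.5000) = 17.5357

SD = 17.5357


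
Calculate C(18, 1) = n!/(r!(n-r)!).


C(18,1) = 18!/(1! × 17!)
= 6402373705728000/(1 × 355687428096000)
= 18

C(18,1) = 18


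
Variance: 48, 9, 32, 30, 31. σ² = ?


Mean = 30.0000
Squared deviations: 324.0000, 441.0000, 4.0000, 0, 1.0000
Sum = 770.0000
Variance = 770.0000/5 = 154.0000

Variance = 154.0000


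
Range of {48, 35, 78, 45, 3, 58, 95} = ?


Max = 95, Min = 3
Range = 95 - 3 = 92

Range = 92


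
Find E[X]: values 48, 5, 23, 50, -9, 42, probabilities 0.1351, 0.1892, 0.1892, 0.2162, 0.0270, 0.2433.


E[X] = 48*0.1351 + 5*0.1892 + 23*0.1892 + 50*0.2162 - 9*0.0270 + 42*0.2433
= 6.4848 + 0.9460 + 4.3516 + 10.8100 - 0.2430 + 10.2186
= 32.5680

E[X] = 32.5680


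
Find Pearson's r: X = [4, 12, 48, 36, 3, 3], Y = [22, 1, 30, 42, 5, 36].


Mean X = 17.6667, Mean Y = 22.6667
SD X = 17.820089, SD Y = 15.205993
Cov = 128.722222
r = 128.722222/(17.820089*15.205993) = 0.4750

r = 0.4750


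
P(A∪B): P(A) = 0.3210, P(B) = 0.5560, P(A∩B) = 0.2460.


P(A∪B) = 0.3210 + 0.5560 - 0.2460
= 0.8770 - 0.2460
= 0.6310

P(A∪B) = 0.6310


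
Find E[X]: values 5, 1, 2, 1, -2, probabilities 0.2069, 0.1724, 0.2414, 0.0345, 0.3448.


E[X] = 5*0.2069 + 1*0.1724 + 2*0.2414 + 1*0.0345 - 2*0.3448
= 1.0345 + 0.1724 + 0.4828 + 0.0345 - 0.6896
= 1.0346

E[X] = 1.0346


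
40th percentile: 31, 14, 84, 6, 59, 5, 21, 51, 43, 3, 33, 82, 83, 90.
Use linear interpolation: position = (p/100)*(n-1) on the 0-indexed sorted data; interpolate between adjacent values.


Sorted: 3, 5, 6, 14, 21, 31, 33, 43, 51, 59, 82, 83, 84, 90
n = 14
Index = 40/100 * 13 = 5.2000
Lower = data[5] = 31, Upper = data[6] = 33
P40 = 31 + 0.2000*(2) = 31.4000

P40 = 31.4000


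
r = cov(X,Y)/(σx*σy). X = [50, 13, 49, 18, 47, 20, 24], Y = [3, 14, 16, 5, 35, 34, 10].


Mean X = 31.5714, Mean Y = 16.7143
SD X = 15.126676, SD Y = 12.020391
Cov = 11.020408
r = 11.020408/(15.126676*12.020391) = 0.0606

r = 0.0606


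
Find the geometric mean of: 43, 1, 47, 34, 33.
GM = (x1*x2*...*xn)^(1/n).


Product = 43 × 1 × 47 × 34 × 33 = 2267562
GM = 2267562^(1/5) = 18.6686

GM = 18.6686


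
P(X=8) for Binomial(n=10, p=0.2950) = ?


C(10,8) = 45
p^8 = 5.735564e-05
(1-p)^2 = 0.497025
P = 45 * 5.735564e-05 * 0.497025 = 0.0013

P(X=8) = 0.0013


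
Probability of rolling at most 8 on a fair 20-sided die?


Favorable outcomes (roll ≤ 8): 8
Total outcomes = 20
P = 8/20 = 0.4000

P = 0.4000


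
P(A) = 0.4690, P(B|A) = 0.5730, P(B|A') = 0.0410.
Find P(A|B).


P(B) = P(B|A)*P(A) + P(B|A')*P(A')
= 0.5730*0.4690 + 0.0410*0.5310
= 0.268737 + 0.021771 = 0.290508
P(A|B) = 0.268737/0.290508 = 0.9251

P(A|B) = 0.9251


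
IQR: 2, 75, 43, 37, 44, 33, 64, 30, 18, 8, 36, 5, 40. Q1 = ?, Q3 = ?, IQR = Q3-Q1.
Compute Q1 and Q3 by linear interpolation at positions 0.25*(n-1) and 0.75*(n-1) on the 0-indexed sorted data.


Sorted: 2, 5, 8, 18, 30, 33, 36, 37, 40, 43, 44, 64, 75
Q1 (25th %ile) = 18.0000
Q3 (75th %ile) = 43.0000
IQR = 43.0000 - 18.0000 = 25.0000

IQR = 25.0000


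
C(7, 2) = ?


C(7,2) = 7!/(2! × 5!)
= 5040/(2 × 120)
= 21

C(7,2) = 21


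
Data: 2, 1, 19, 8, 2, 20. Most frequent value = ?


Frequencies: 1:1, 2:2, 8:1, 19:1, 20:1
Max frequency = 2
Mode = 2

Mode = 2


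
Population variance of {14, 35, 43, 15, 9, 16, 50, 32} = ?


Mean = 26.7500
Squared deviations: 162.5625, 68.0625, 264.0625, 138.0625, 315.0625, 115.5625, 540.5625, 27.5625
Sum = 1631.5000
Variance = 1631.5000/8 = 203.9375

Variance = 203.9375


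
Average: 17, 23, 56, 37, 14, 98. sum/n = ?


Sum = 17 + 23 + 56 + 37 + 14 + 98 = 245
n = 6
Mean = 245/6 = 40.8333

Mean = 40.8333


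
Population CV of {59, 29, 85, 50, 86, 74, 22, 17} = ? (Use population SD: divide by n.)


Mean = 52.7500
SD = 26.0564
CV = (26.0564/52.7500)*100 = 49.3961%

CV = 49.3961%


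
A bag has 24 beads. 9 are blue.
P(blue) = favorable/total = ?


P = 9/24 = 0.3750

P = 0.3750


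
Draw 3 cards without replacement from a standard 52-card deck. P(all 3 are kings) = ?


P(all kings) = (4/52) × (3/51) × (2/50)
= 0.0002

P = 0.0002


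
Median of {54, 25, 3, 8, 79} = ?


Sorted: 3, 8, 25, 54, 79
n = 5 (odd)
Middle value = 25

Median = 25


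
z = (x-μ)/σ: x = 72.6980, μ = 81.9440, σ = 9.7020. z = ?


z = (72.6980 - 81.9440)/9.7020
= -9.2460/9.7020
= -0.9530

z = -0.9530


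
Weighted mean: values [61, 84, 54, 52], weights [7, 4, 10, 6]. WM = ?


Numerator = 61*7 + 84*4 + 54*10 + 52*6 = 1615
Denominator = 7 + 4 + 10 + 6 = 27
WM = 1615/27 = 59.8148

WM = 59.8148
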